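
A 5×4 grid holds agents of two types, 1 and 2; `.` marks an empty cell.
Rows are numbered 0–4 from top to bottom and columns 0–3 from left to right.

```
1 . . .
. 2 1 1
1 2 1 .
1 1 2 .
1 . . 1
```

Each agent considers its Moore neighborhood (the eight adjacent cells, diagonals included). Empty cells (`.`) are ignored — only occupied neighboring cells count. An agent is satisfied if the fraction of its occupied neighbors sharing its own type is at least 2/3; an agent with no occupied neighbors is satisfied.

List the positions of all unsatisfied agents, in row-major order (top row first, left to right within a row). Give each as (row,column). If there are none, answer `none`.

(0,0)1 0/1 not
(1,1)2 1/5 not
(1,2)1 2/4 not
(1,3)1 2/2 satisfied
(2,0)1 2/4 not
(2,1)2 2/7 not
(2,2)1 3/6 not
(3,0)1 3/4 satisfied
(3,1)1 4/6 satisfied
(3,2)2 1/4 not
(4,0)1 2/2 satisfied
(4,3)1 0/1 not

(0,0), (1,1), (1,2), (2,0), (2,1), (2,2), (3,2), (4,3)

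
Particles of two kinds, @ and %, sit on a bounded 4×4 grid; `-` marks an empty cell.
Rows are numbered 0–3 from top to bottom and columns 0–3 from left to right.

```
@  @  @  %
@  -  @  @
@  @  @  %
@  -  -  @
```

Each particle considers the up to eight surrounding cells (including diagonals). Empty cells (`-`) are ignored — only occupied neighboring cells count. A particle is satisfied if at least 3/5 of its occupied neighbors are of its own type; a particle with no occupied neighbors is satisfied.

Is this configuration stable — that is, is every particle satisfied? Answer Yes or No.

No

Row 0: (0,0)@ 2/2 ok · (0,1)@ 4/4 ok · (0,2)@ 3/4 ok · (0,3)% 0/3 unhappy
Row 1: (1,0)@ 4/4 ok · (1,2)@ 5/7 ok · (1,3)@ 3/5 ok
Row 2: (2,0)@ 3/3 ok · (2,1)@ 5/5 ok · (2,2)@ 4/5 ok · (2,3)% 0/4 unhappy
Row 3: (3,0)@ 2/2 ok · (3,3)@ 1/2 unhappy
For instance (0,3) has only 0/3 same-type neighbors, below 3/5.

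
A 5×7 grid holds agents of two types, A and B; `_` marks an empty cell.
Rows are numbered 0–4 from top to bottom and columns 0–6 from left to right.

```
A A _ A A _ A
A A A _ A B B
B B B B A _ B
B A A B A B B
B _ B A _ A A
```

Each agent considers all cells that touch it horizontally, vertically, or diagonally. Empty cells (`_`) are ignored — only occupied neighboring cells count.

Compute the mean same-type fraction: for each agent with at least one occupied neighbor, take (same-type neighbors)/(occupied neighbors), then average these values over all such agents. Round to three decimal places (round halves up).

0.510

Row 0: (0,0)A 3/3 · (0,1)A 4/4 · (0,3)A 3/3 · (0,4)A 2/3 · (0,6)A 0/2
Row 1: (1,0)A 3/5 · (1,1)A 4/7 · (1,2)A 3/6 · (1,4)A 3/5 · (1,5)B 2/6 · (1,6)B 2/3
Row 2: (2,0)B 2/5 · (2,1)B 3/8 · (2,2)B 3/7 · (2,3)B 2/7 · (2,4)A 2/6 · (2,6)B 4/4
Row 3: (3,0)B 3/4 · (3,1)A 1/7 · (3,2)A 2/7 · (3,3)B 3/7 · (3,4)A 3/6 · (3,5)B 2/6 · (3,6)B 2/4
Row 4: (4,0)B 1/2 · (4,2)B 1/4 · (4,3)A 2/4 · (4,5)A 2/4 · (4,6)A 1/3
Sum over 29 agents: 3/3 + 4/4 + 3/3 + 2/3 + 0/2 + 3/5 + 4/7 + 3/6 + 3/5 + 2/6 + 2/3 + 2/5 + 3/8 + 3/7 + 2/7 + 2/6 + 4/4 + 3/4 + 1/7 + 2/7 + 3/7 + 3/6 + 2/6 + 2/4 + 1/2 + 1/4 + 2/4 + 2/4 + 1/3 = 12419/840; mean = 12419/840 ÷ 29 = 12419/24360 = 0.509811… → 0.510.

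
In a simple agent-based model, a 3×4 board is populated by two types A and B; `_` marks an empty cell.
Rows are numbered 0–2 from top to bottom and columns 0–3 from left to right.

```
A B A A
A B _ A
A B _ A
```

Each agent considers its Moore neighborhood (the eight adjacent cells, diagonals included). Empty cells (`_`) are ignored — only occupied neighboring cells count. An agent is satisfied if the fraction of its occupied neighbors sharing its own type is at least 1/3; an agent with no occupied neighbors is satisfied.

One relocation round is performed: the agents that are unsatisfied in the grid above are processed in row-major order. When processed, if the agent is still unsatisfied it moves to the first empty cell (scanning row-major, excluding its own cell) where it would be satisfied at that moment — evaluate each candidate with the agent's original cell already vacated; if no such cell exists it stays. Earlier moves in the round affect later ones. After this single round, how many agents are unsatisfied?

Initially unsatisfied (in order): (0,1).
  (0,1) → (1,2).
Resulting grid:
A _ A A
A B B A
A B _ A
All satisfied now.

0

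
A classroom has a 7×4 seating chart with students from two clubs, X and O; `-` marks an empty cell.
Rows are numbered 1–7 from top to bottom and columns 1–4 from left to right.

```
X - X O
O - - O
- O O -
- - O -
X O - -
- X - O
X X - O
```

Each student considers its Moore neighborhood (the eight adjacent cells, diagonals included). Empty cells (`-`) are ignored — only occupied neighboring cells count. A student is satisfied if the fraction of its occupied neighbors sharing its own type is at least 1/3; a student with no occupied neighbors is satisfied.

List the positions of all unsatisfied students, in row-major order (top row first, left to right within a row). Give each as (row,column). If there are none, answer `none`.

Row 1: (1,1)X 0/1 unhappy · (1,3)X 0/2 unhappy · (1,4)O 1/2 ok
Row 2: (2,1)O 1/2 ok · (2,4)O 2/3 ok
Row 3: (3,2)O 3/3 ok · (3,3)O 3/3 ok
Row 4: (4,3)O 3/3 ok
Row 5: (5,1)X 1/2 ok · (5,2)O 1/3 ok
Row 6: (6,2)X 3/4 ok · (6,4)O 1/1 ok
Row 7: (7,1)X 2/2 ok · (7,2)X 2/2 ok · (7,4)O 1/1 ok

(1,1), (1,3)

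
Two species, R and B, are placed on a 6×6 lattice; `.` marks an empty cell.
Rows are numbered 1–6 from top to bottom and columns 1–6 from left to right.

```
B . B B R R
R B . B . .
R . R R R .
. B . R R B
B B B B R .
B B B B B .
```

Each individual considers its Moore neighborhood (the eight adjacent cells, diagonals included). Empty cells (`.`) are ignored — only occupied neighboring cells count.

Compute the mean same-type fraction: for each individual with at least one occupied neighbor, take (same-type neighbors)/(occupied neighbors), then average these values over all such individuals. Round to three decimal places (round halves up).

(1,1)B 1/2
(1,3)B 3/3
(1,4)B 2/3
(1,5)R 1/3
(1,6)R 1/1
(2,1)R 1/3
(2,2)B 2/5
(2,4)B 2/6
(3,1)R 1/3
(3,3)R 2/5
(3,4)R 4/5
(3,5)R 3/5
(4,2)B 3/5
(4,4)R 5/7
(4,5)R 4/6
(4,6)B 0/3
(5,1)B 4/4
(5,2)B 6/6
(5,3)B 6/7
(5,4)B 4/7
(5,5)R 2/6
(6,1)B 3/3
(6,2)B 5/5
(6,3)B 5/5
(6,4)B 4/5
(6,5)B 2/3
Sum over 26 individuals: 1/2 + 3/3 + 2/3 + 1/3 + 1/1 + 1/3 + 2/5 + 2/6 + 1/3 + 2/5 + 4/5 + 3/5 + 3/5 + 5/7 + 4/6 + 0/3 + 4/4 + 6/6 + 6/7 + 4/7 + 2/6 + 3/3 + 5/5 + 5/5 + 4/5 + 2/3 = 3551/210; mean = 3551/210 ÷ 26 = 3551/5460 = 0.650366… → 0.650.

0.650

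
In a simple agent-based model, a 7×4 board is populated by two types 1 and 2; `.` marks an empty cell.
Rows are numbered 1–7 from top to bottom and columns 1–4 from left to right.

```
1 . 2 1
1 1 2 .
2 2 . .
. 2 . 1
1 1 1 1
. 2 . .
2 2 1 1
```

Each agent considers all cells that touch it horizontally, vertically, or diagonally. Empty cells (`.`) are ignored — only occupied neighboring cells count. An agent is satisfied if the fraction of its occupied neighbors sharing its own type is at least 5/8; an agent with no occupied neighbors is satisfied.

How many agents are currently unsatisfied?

13

(1,1)1 2/2 satisfied
(1,3)2 1/3 not
(1,4)1 0/2 not
(2,1)1 2/4 not
(2,2)1 2/6 not
(2,3)2 2/4 not
(3,1)2 2/4 not
(3,2)2 3/5 not
(4,2)2 2/5 not
(4,4)1 2/2 satisfied
(5,1)1 1/3 not
(5,2)1 2/4 not
(5,3)1 3/5 not
(5,4)1 2/2 satisfied
(6,2)2 2/6 not
(7,1)2 2/2 satisfied
(7,2)2 2/3 satisfied
(7,3)1 1/3 not
(7,4)1 1/1 satisfied
Unsatisfied: (1,3), (1,4), (2,1), (2,2), (2,3), (3,1), (3,2), (4,2), (5,1), (5,2), (5,3), (6,2), (7,3) — 13 in total.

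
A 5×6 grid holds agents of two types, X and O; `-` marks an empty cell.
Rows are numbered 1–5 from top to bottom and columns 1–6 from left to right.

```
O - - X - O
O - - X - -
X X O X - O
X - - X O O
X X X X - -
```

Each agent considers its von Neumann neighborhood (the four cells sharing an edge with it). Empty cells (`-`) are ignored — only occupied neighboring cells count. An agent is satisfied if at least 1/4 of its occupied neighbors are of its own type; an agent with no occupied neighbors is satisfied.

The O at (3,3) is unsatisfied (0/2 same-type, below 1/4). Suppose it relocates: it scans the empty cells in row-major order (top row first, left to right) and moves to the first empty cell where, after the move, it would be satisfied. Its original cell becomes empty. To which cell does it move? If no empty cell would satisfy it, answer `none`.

Vacating (3,3). Empty cells in order:
  (1,2): 1/1 same-type → satisfied — stop here.

(1,2)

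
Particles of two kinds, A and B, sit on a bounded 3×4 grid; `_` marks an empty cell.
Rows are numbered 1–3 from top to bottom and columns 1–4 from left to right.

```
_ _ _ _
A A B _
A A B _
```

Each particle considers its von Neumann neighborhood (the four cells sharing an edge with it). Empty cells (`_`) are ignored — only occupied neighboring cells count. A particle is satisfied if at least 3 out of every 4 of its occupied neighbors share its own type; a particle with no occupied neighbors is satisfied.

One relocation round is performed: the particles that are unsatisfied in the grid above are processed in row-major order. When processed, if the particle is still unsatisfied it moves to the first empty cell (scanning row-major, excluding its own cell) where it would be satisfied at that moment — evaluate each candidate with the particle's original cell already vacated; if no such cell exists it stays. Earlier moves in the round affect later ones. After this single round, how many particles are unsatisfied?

Initially unsatisfied (in order): (2,2), (2,3), (3,2), (3,3).
  (2,2) → (1,1).
  (2,3): now satisfied by earlier moves; stays.
  (3,2) → (1,2).
  (3,3): now satisfied by earlier moves; stays.
Resulting grid:
A A _ _
A _ B _
A _ B _
All satisfied now.

0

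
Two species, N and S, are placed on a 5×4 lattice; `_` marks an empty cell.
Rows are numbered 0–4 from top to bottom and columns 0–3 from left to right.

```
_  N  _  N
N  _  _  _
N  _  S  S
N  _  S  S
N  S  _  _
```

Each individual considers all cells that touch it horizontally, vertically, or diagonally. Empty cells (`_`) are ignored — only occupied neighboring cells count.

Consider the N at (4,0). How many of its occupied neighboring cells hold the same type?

1

Occupied neighbors of (4,0): (3,0)=N, (4,1)=S.
Same type (N): 1 of 2.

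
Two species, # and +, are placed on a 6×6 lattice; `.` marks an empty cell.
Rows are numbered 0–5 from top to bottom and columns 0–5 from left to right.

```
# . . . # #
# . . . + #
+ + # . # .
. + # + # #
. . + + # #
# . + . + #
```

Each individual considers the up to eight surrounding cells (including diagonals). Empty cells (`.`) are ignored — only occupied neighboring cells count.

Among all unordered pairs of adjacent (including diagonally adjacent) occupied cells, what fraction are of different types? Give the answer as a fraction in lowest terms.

Scan each occupied cell's neighbors to the right and below (and the two forward diagonals) so each pair is counted once.
From row 0: 2 unlike of 6 pairs (running 2/6).
From row 1: 4 unlike of 5 pairs (running 6/11).
From row 2: 5 unlike of 11 pairs (running 11/22).
From row 3: 7 unlike of 15 pairs (running 18/37).
From row 4: 3 unlike of 10 pairs (running 21/47).
From row 5: 1 unlike of 1 pairs (running 22/48).
Total adjacent occupied pairs: 48; unlike-type pairs: 22.
22/48 reduces to 11/24.

11/24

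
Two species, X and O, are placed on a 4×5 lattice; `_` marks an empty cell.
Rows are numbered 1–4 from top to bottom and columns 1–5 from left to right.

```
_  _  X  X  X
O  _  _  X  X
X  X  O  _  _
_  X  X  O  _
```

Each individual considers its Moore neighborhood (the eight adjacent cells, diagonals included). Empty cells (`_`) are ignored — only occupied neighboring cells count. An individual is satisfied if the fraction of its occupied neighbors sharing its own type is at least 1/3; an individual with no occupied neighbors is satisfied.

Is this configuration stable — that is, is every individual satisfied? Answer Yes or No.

No

Row 1: (1,3)X 2/2 ✓ · (1,4)X 4/4 ✓ · (1,5)X 3/3 ✓
Row 2: (2,1)O 0/2 ✗ · (2,4)X 4/5 ✓ · (2,5)X 3/3 ✓
Row 3: (3,1)X 2/3 ✓ · (3,2)X 3/5 ✓ · (3,3)O 1/5 ✗
Row 4: (4,2)X 3/4 ✓ · (4,3)X 2/4 ✓ · (4,4)O 1/2 ✓
For instance (2,1) has only 0/2 same-type neighbors, below 1/3.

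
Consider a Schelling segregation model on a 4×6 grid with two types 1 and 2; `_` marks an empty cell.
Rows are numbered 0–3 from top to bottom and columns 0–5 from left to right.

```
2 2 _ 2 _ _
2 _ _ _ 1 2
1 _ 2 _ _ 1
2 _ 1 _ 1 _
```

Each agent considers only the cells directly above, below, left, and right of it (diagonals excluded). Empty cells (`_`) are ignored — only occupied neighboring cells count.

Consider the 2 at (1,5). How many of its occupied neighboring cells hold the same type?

0

Occupied neighbors of (1,5): (2,5)=1, (1,4)=1.
Same type (2): 0 of 2.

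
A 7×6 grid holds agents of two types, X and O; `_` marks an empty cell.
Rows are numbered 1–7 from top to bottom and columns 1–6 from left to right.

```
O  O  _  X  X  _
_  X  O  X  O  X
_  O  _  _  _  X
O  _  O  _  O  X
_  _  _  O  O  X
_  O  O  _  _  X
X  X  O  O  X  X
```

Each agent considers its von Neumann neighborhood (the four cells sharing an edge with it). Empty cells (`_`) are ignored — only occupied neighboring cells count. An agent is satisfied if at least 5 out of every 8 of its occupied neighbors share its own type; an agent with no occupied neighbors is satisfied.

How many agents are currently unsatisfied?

13

(1,1)O 1/1 ok
(1,2)O 1/2 unhappy
(1,4)X 2/2 ok
(1,5)X 1/2 unhappy
(2,2)X 0/3 unhappy
(2,3)O 0/2 unhappy
(2,4)X 1/3 unhappy
(2,5)O 0/3 unhappy
(2,6)X 1/2 unhappy
(3,2)O 0/1 unhappy
(3,6)X 2/2 ok
(4,1)O 0/0 ok
(4,3)O 0/0 ok
(4,5)O 1/2 unhappy
(4,6)X 2/3 ok
(5,4)O 1/1 ok
(5,5)O 2/3 ok
(5,6)X 2/3 ok
(6,2)O 1/2 unhappy
(6,3)O 2/2 ok
(6,6)X 2/2 ok
(7,1)X 1/1 ok
(7,2)X 1/3 unhappy
(7,3)O 2/3 ok
(7,4)O 1/2 unhappy
(7,5)X 1/2 unhappy
(7,6)X 2/2 ok
Unsatisfied: (1,2), (1,5), (2,2), (2,3), (2,4), (2,5), (2,6), (3,2), (4,5), (6,2), (7,2), (7,4), (7,5) — 13 in total.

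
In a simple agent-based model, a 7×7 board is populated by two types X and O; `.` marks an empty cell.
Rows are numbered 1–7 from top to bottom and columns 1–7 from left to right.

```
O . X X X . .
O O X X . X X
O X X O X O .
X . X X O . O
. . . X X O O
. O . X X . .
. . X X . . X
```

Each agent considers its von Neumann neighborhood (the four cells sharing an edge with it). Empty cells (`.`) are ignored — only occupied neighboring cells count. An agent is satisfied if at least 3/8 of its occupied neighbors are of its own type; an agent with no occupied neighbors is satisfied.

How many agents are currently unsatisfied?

8

Row 1: (1,1)O 1/1 satisfied · (1,3)X 2/2 satisfied · (1,4)X 3/3 satisfied · (1,5)X 1/1 satisfied
Row 2: (2,1)O 3/3 satisfied · (2,2)O 1/3 not · (2,3)X 3/4 satisfied · (2,4)X 2/3 satisfied · (2,6)X 1/2 satisfied · (2,7)X 1/1 satisfied
Row 3: (3,1)O 1/3 not · (3,2)X 1/3 not · (3,3)X 3/4 satisfied · (3,4)O 0/4 not · (3,5)X 0/3 not · (3,6)O 0/2 not
Row 4: (4,1)X 0/1 not · (4,3)X 2/2 satisfied · (4,4)X 2/4 satisfied · (4,5)O 0/3 not · (4,7)O 1/1 satisfied
Row 5: (5,4)X 3/3 satisfied · (5,5)X 2/4 satisfied · (5,6)O 1/2 satisfied · (5,7)O 2/2 satisfied
Row 6: (6,2)O 0/0 satisfied · (6,4)X 3/3 satisfied · (6,5)X 2/2 satisfied
Row 7: (7,3)X 1/1 satisfied · (7,4)X 2/2 satisfied · (7,7)X 0/0 satisfied
Unsatisfied: (2,2), (3,1), (3,2), (3,4), (3,5), (3,6), (4,1), (4,5) — 8 in total.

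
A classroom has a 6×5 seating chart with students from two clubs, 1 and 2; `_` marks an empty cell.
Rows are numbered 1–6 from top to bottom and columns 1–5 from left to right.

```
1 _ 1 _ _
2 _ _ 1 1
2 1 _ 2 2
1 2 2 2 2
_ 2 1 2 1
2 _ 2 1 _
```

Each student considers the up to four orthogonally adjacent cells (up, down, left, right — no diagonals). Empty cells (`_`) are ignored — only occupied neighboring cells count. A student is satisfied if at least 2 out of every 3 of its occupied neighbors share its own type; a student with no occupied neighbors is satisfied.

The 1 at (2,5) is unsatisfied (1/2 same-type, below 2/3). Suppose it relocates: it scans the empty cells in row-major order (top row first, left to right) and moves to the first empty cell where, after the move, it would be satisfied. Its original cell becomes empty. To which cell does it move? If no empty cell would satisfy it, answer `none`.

Vacating (2,5). Empty cells in order:
  (1,2): 2/2 same-type → satisfied — stop here.

(1,2)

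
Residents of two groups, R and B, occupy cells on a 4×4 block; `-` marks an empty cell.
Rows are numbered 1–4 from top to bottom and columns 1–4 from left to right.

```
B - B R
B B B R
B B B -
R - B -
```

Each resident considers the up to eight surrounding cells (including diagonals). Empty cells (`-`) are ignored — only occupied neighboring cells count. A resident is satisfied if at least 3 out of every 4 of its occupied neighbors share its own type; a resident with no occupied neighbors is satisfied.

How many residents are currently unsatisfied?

5

(1,1)B 2/2 ok
(1,3)B 2/4 unhappy
(1,4)R 1/3 unhappy
(2,1)B 4/4 ok
(2,2)B 7/7 ok
(2,3)B 4/6 unhappy
(2,4)R 1/4 unhappy
(3,1)B 3/4 ok
(3,2)B 6/7 ok
(3,3)B 4/5 ok
(4,1)R 0/2 unhappy
(4,3)B 2/2 ok
Unsatisfied: (1,3), (1,4), (2,3), (2,4), (4,1) — 5 in total.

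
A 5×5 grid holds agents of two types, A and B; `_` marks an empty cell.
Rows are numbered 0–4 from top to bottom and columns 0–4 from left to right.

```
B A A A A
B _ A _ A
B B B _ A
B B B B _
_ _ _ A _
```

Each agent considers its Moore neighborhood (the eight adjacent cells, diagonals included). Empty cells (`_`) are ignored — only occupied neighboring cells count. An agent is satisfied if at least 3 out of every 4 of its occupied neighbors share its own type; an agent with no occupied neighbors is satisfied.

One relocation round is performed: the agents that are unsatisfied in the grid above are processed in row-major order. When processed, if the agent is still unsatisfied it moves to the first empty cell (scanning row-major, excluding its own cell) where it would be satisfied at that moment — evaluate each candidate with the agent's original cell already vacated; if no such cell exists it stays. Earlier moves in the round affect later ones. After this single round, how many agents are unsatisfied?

Initially unsatisfied (in order): (0,0), (0,1), (1,2), (2,4), (3,3), (4,3).
  (0,0) → (4,0).
  (0,1) → (1,3).
  (1,2): no empty cell satisfies it; stays.
  (2,4): no empty cell satisfies it; stays.
  (3,3) → (0,0).
  (4,3) → (3,4).
Resulting grid:
B _ A A A
B _ A A A
B B B _ A
B B B _ A
B _ _ _ _
Unsatisfied now: (1,2), (2,2).

2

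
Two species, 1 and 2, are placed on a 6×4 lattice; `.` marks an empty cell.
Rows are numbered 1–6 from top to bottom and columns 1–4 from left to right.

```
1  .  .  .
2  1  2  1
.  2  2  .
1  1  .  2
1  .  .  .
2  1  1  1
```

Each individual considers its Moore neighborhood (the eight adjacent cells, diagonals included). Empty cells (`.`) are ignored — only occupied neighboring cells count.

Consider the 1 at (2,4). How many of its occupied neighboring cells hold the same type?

Occupied neighbors of (2,4): (2,3)=2, (3,3)=2.
Same type (1): 0 of 2.

0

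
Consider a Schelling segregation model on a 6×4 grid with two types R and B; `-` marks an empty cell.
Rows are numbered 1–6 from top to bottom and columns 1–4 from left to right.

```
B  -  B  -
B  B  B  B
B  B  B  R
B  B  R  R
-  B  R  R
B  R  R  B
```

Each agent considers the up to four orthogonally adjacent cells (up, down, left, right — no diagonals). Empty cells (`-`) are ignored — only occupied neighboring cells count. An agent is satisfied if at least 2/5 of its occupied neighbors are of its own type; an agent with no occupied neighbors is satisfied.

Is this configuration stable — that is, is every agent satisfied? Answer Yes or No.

Row 1: (1,1)B 1/1 ok · (1,3)B 1/1 ok
Row 2: (2,1)B 3/3 ok · (2,2)B 3/3 ok · (2,3)B 4/4 ok · (2,4)B 1/2 ok
Row 3: (3,1)B 3/3 ok · (3,2)B 4/4 ok · (3,3)B 2/4 ok · (3,4)R 1/3 unhappy
Row 4: (4,1)B 2/2 ok · (4,2)B 3/4 ok · (4,3)R 2/4 ok · (4,4)R 3/3 ok
Row 5: (5,2)B 1/3 unhappy · (5,3)R 3/4 ok · (5,4)R 2/3 ok
Row 6: (6,1)B 0/1 unhappy · (6,2)R 1/3 unhappy · (6,3)R 2/3 ok · (6,4)B 0/2 unhappy
For instance (3,4) has only 1/3 same-type neighbors, below 2/5.

No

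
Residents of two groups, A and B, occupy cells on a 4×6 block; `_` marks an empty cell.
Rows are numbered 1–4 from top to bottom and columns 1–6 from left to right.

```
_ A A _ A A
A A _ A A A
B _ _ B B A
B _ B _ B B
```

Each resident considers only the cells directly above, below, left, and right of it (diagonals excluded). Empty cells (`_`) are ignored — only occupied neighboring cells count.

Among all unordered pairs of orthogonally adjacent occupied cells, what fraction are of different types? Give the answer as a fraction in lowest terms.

Scan each occupied cell's neighbors to the right and below so each pair is counted once.
Row 1: A(1,2)–A(1,3)= A(1,2)–A(2,2)= A(1,5)–A(1,6)= A(1,5)–A(2,5)= A(1,6)–A(2,6)=  → 0/5 unlike.
Row 2: A(2,1)–A(2,2)= A(2,1)–B(3,1)≠ A(2,4)–A(2,5)= A(2,4)–B(3,4)≠ A(2,5)–A(2,6)= A(2,5)–B(3,5)≠ A(2,6)–A(3,6)=  → 3/7 unlike.
Row 3: B(3,1)–B(4,1)= B(3,4)–B(3,5)= B(3,5)–A(3,6)≠ B(3,5)–B(4,5)= A(3,6)–B(4,6)≠  → 2/5 unlike.
Row 4: B(4,5)–B(4,6)=  → 0/1 unlike.
Total adjacent occupied pairs: 18; unlike-type pairs: 5.
5/18 is already in lowest terms.

5/18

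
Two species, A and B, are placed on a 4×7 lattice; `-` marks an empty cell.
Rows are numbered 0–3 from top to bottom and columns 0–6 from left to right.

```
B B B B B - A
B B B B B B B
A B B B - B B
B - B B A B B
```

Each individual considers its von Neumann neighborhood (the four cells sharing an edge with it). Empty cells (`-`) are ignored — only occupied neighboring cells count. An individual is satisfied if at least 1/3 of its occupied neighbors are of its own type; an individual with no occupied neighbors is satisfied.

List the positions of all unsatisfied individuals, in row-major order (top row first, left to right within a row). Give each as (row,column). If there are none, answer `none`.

Row 0: (0,0)B 2/2 satisfied · (0,1)B 3/3 satisfied · (0,2)B 3/3 satisfied · (0,3)B 3/3 satisfied · (0,4)B 2/2 satisfied · (0,6)A 0/1 not
Row 1: (1,0)B 2/3 satisfied · (1,1)B 4/4 satisfied · (1,2)B 4/4 satisfied · (1,3)B 4/4 satisfied · (1,4)B 3/3 satisfied · (1,5)B 3/3 satisfied · (1,6)B 2/3 satisfied
Row 2: (2,0)A 0/3 not · (2,1)B 2/3 satisfied · (2,2)B 4/4 satisfied · (2,3)B 3/3 satisfied · (2,5)B 3/3 satisfied · (2,6)B 3/3 satisfied
Row 3: (3,0)B 0/1 not · (3,2)B 2/2 satisfied · (3,3)B 2/3 satisfied · (3,4)A 0/2 not · (3,5)B 2/3 satisfied · (3,6)B 2/2 satisfied

(0,6), (2,0), (3,0), (3,4)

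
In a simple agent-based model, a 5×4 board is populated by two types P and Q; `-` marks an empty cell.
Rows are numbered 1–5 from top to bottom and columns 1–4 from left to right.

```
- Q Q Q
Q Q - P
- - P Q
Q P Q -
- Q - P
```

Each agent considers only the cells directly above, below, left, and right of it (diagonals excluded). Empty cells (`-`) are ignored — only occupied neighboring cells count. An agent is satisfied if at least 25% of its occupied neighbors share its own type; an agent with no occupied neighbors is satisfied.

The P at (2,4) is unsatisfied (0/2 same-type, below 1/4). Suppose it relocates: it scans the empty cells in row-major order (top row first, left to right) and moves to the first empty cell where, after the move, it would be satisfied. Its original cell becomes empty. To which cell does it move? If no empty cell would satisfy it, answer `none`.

(2,3)

Vacating (2,4). Empty cells in order:
  (1,1): 0/2 same-type → still unsatisfied.
  (2,3): 1/3 same-type → satisfied — stop here.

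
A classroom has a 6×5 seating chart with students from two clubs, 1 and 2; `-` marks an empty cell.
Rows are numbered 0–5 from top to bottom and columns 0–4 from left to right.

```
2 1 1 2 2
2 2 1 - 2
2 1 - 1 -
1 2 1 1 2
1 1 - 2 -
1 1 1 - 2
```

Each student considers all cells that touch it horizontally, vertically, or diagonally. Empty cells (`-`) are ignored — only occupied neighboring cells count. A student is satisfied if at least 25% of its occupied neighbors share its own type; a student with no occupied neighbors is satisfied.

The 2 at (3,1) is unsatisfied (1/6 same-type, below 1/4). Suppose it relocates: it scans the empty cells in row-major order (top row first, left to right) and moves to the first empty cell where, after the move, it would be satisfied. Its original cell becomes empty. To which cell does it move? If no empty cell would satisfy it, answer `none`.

Vacating (3,1). Empty cells in order:
  (1,3): 3/6 same-type → satisfied — stop here.

(1,3)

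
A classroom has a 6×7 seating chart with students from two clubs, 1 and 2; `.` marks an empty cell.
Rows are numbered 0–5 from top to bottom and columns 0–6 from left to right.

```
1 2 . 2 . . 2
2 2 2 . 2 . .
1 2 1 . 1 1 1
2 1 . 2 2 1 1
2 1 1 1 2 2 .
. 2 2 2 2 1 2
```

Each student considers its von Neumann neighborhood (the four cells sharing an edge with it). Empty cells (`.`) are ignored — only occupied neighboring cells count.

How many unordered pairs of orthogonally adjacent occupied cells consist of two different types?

Scan each occupied cell's neighbors to the right and below so each pair is counted once.
From row 0: 2 unlike of 3 pairs (running 2/3).
From row 1: 3 unlike of 6 pairs (running 5/9).
From row 2: 5 unlike of 9 pairs (running 10/18).
From row 3: 4 unlike of 9 pairs (running 14/27).
From row 4: 6 unlike of 10 pairs (running 20/37).
From row 5: 2 unlike of 5 pairs (running 22/42).
Total adjacent occupied pairs: 42; unlike-type pairs: 22.

22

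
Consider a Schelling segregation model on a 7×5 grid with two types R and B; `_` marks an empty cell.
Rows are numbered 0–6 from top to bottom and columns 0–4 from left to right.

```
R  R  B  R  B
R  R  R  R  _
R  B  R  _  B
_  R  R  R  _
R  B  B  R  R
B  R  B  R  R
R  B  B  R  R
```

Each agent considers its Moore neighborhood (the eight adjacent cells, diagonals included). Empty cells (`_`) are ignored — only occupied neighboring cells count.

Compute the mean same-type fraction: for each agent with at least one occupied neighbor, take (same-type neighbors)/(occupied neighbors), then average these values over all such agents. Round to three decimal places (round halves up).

0.551

(0,0)R 3/3
(0,1)R 4/5
(0,2)B 0/5
(0,3)R 2/4
(0,4)B 0/2
(1,0)R 4/5
(1,1)R 6/8
(1,2)R 5/7
(1,3)R 3/6
(2,0)R 3/4
(2,1)B 0/7
(2,2)R 6/7
(2,4)B 0/2
(3,1)R 4/7
(3,2)R 4/7
(3,3)R 4/6
(4,0)R 2/4
(4,1)B 3/7
(4,2)B 2/8
(4,3)R 5/7
(4,4)R 4/4
(5,0)B 2/5
(5,1)R 2/8
(5,2)B 4/8
(5,3)R 5/8
(5,4)R 5/5
(6,0)R 1/3
(6,1)B 3/5
(6,2)B 2/5
(6,3)R 3/5
(6,4)R 3/3
Sum over 31 agents: 3/3 + 4/5 + 0/5 + 2/4 + 0/2 + 4/5 + 6/8 + 5/7 + 3/6 + 3/4 + 0/7 + 6/7 + 0/2 + 4/7 + 4/7 + 4/6 + 2/4 + 3/7 + 2/8 + 5/7 + 4/4 + 2/5 + 2/8 + 4/8 + 5/8 + 5/5 + 1/3 + 3/5 + 2/5 + 3/5 + 3/3 = 4783/280; mean = 4783/280 ÷ 31 = 4783/8680 = 0.551036… → 0.551.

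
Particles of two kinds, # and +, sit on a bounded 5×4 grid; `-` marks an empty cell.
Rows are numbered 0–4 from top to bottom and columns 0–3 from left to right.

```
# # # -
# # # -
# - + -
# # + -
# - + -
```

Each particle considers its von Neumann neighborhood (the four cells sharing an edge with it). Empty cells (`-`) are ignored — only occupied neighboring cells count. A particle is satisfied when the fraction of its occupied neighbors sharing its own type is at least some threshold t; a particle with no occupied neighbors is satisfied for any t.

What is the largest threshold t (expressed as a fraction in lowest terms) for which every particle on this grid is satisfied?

Row 0: (0,0)# 2/2 · (0,1)# 3/3 · (0,2)# 2/2
Row 1: (1,0)# 3/3 · (1,1)# 3/3 · (1,2)# 2/3
Row 2: (2,0)# 2/2 · (2,2)+ 1/2
Row 3: (3,0)# 3/3 · (3,1)# 1/2 · (3,2)+ 2/3
Row 4: (4,0)# 1/1 · (4,2)+ 1/1
The smallest same-type fraction is 1/2 at (2,2), which reduces to 1/2. Any threshold above that leaves this particle unsatisfied.

1/2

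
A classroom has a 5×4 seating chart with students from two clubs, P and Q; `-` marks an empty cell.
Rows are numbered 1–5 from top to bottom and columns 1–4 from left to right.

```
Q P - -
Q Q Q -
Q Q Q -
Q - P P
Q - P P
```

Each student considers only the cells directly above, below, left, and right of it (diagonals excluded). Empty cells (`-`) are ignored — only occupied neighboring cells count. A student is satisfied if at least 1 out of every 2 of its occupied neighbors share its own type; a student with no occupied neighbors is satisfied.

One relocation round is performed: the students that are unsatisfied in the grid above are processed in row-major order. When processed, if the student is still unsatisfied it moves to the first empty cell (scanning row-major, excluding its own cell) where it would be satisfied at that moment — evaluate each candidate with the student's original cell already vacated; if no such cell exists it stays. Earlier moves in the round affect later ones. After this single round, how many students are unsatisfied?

Initially unsatisfied (in order): (1,2).
  (1,2) → (1,4).
Resulting grid:
Q - - P
Q Q Q -
Q Q Q -
Q - P P
Q - P P
All satisfied now.

0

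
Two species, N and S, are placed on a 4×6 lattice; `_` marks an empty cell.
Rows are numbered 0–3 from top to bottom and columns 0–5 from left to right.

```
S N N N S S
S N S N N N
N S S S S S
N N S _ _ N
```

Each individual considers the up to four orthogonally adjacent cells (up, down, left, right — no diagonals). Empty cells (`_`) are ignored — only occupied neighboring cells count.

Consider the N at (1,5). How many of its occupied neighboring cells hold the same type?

1

Occupied neighbors of (1,5): (0,5)=S, (2,5)=S, (1,4)=N.
Same type (N): 1 of 3.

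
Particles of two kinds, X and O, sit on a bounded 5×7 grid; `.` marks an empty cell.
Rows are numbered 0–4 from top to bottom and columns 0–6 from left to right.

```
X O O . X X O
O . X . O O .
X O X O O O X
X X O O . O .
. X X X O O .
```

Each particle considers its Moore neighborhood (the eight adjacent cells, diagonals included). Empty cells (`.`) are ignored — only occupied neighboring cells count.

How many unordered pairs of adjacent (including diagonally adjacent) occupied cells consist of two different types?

29

Scan each occupied cell's neighbors to the right and below (and the two forward diagonals) so each pair is counted once.
Row 0: X(0,0)–O(0,1)≠ X(0,0)–O(1,0)≠ O(0,1)–O(0,2)= O(0,1)–X(1,2)≠ O(0,1)–O(1,0)= O(0,2)–X(1,2)≠ X(0,4)–X(0,5)= X(0,4)–O(1,4)≠ X(0,4)–O(1,5)≠ X(0,5)–O(0,6)≠ X(0,5)–O(1,5)≠ X(0,5)–O(1,4)≠ O(0,6)–O(1,5)=  → 9/13 unlike.
Row 1: O(1,0)–X(2,0)≠ O(1,0)–O(2,1)= X(1,2)–X(2,2)= X(1,2)–O(2,3)≠ X(1,2)–O(2,1)≠ O(1,4)–O(1,5)= O(1,4)–O(2,4)= O(1,4)–O(2,5)= O(1,4)–O(2,3)= O(1,5)–O(2,5)= O(1,5)–X(2,6)≠ O(1,5)–O(2,4)=  → 4/12 unlike.
Row 2: X(2,0)–O(2,1)≠ X(2,0)–X(3,0)= X(2,0)–X(3,1)= O(2,1)–X(2,2)≠ O(2,1)–X(3,1)≠ O(2,1)–O(3,2)= O(2,1)–X(3,0)≠ X(2,2)–O(2,3)≠ X(2,2)–O(3,2)≠ X(2,2)–O(3,3)≠ X(2,2)–X(3,1)= O(2,3)–O(2,4)= O(2,3)–O(3,3)= O(2,3)–O(3,2)= O(2,4)–O(2,5)= O(2,4)–O(3,5)= O(2,4)–O(3,3)= O(2,5)–X(2,6)≠ O(2,5)–O(3,5)= X(2,6)–O(3,5)≠  → 9/20 unlike.
Row 3: X(3,0)–X(3,1)= X(3,0)–X(4,1)= X(3,1)–O(3,2)≠ X(3,1)–X(4,1)= X(3,1)–X(4,2)= O(3,2)–O(3,3)= O(3,2)–X(4,2)≠ O(3,2)–X(4,3)≠ O(3,2)–X(4,1)≠ O(3,3)–X(4,3)≠ O(3,3)–O(4,4)= O(3,3)–X(4,2)≠ O(3,5)–O(4,5)= O(3,5)–O(4,4)=  → 6/14 unlike.
Row 4: X(4,1)–X(4,2)= X(4,2)–X(4,3)= X(4,3)–O(4,4)≠ O(4,4)–O(4,5)=  → 1/4 unlike.
Total adjacent occupied pairs: 63; unlike-type pairs: 29.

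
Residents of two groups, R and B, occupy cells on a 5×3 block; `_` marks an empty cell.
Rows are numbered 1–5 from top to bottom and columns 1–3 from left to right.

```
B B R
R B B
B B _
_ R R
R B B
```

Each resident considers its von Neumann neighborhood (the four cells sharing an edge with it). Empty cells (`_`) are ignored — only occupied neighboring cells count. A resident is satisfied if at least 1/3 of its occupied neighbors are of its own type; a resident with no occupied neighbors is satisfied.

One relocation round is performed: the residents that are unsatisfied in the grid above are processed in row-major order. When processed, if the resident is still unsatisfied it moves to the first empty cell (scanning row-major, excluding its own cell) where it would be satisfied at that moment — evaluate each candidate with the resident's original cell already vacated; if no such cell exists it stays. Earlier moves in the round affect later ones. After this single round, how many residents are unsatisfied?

Initially unsatisfied (in order): (1,3), (2,1), (5,1).
  (1,3) → (3,3).
  (2,1) → (4,1).
  (5,1): now satisfied by earlier moves; stays.
Resulting grid:
B B _
_ B B
B B R
R R R
R B B
All satisfied now.

0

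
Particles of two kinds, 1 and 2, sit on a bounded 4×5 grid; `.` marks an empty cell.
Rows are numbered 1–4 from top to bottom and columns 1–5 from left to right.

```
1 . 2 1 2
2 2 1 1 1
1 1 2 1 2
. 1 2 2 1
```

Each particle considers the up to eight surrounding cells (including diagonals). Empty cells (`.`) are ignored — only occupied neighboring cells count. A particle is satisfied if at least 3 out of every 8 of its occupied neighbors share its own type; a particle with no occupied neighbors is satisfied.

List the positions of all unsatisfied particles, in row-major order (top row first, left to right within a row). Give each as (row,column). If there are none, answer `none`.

(1,1), (1,3), (1,5), (2,1), (3,5), (4,5)

Row 1: (1,1)1 0/2 ✗ · (1,3)2 1/4 ✗ · (1,4)1 3/5 ✓ · (1,5)2 0/3 ✗
Row 2: (2,1)2 1/4 ✗ · (2,2)2 3/7 ✓ · (2,3)1 4/7 ✓ · (2,4)1 4/8 ✓ · (2,5)1 3/5 ✓
Row 3: (3,1)1 2/4 ✓ · (3,2)1 3/7 ✓ · (3,3)2 3/8 ✓ · (3,4)1 4/8 ✓ · (3,5)2 1/5 ✗
Row 4: (4,2)1 2/4 ✓ · (4,3)2 2/5 ✓ · (4,4)2 3/5 ✓ · (4,5)1 1/3 ✗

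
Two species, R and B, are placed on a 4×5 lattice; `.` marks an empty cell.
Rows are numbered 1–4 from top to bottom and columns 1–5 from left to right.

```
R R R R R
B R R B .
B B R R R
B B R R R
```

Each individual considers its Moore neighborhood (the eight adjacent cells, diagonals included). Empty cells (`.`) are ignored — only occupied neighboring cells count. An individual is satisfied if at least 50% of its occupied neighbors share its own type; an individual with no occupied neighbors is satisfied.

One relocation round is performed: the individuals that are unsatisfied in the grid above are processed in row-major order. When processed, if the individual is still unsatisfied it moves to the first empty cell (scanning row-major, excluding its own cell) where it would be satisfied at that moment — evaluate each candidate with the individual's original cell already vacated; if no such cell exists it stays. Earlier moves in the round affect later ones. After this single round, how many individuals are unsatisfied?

Initially unsatisfied (in order): (2,1), (2,4).
  (2,1): no empty cell satisfies it; stays.
  (2,4): no empty cell satisfies it; stays.
Resulting grid:
R R R R R
B R R B .
B B R R R
B B R R R
Unsatisfied now: (2,1), (2,4).

2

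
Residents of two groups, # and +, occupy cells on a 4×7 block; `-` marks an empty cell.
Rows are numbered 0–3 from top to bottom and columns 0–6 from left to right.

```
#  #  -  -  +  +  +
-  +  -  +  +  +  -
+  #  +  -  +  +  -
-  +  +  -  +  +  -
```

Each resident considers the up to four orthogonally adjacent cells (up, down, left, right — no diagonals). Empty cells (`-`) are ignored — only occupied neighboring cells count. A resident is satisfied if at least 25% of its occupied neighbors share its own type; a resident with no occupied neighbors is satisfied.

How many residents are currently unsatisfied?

3

(0,0)# 1/1 satisfied
(0,1)# 1/2 satisfied
(0,4)+ 2/2 satisfied
(0,5)+ 3/3 satisfied
(0,6)+ 1/1 satisfied
(1,1)+ 0/2 not
(1,3)+ 1/1 satisfied
(1,4)+ 4/4 satisfied
(1,5)+ 3/3 satisfied
(2,0)+ 0/1 not
(2,1)# 0/4 not
(2,2)+ 1/2 satisfied
(2,4)+ 3/3 satisfied
(2,5)+ 3/3 satisfied
(3,1)+ 1/2 satisfied
(3,2)+ 2/2 satisfied
(3,4)+ 2/2 satisfied
(3,5)+ 2/2 satisfied
Unsatisfied: (1,1), (2,0), (2,1) — 3 in total.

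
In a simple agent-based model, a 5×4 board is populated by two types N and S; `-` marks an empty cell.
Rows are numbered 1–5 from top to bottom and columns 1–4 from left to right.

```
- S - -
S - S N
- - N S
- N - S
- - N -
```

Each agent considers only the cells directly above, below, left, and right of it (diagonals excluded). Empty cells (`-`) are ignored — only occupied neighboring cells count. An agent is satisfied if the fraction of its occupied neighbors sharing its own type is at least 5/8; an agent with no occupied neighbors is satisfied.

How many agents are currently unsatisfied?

4

(1,2)S 0/0 ✓
(2,1)S 0/0 ✓
(2,3)S 0/2 ✗
(2,4)N 0/2 ✗
(3,3)N 0/2 ✗
(3,4)S 1/3 ✗
(4,2)N 0/0 ✓
(4,4)S 1/1 ✓
(5,3)N 0/0 ✓
Unsatisfied: (2,3), (2,4), (3,3), (3,4) — 4 in total.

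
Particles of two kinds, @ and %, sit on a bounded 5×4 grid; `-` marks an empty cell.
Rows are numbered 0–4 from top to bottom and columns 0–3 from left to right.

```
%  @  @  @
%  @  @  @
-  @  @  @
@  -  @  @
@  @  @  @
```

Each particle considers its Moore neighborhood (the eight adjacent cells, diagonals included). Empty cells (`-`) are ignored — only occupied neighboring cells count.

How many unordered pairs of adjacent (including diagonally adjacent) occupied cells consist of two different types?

5

Scan each occupied cell's neighbors to the right and below (and the two forward diagonals) so each pair is counted once.
Row 0: %(0,0)–@(0,1)≠ %(0,0)–%(1,0)= %(0,0)–@(1,1)≠ @(0,1)–@(0,2)= @(0,1)–@(1,1)= @(0,1)–@(1,2)= @(0,1)–%(1,0)≠ @(0,2)–@(0,3)= @(0,2)–@(1,2)= @(0,2)–@(1,3)= @(0,2)–@(1,1)= @(0,3)–@(1,3)= @(0,3)–@(1,2)=  → 3/13 unlike.
Row 1: %(1,0)–@(1,1)≠ %(1,0)–@(2,1)≠ @(1,1)–@(1,2)= @(1,1)–@(2,1)= @(1,1)–@(2,2)= @(1,2)–@(1,3)= @(1,2)–@(2,2)= @(1,2)–@(2,3)= @(1,2)–@(2,1)= @(1,3)–@(2,3)= @(1,3)–@(2,2)=  → 2/11 unlike.
Row 2: @(2,1)–@(2,2)= @(2,1)–@(3,2)= @(2,1)–@(3,0)= @(2,2)–@(2,3)= @(2,2)–@(3,2)= @(2,2)–@(3,3)= @(2,3)–@(3,3)= @(2,3)–@(3,2)=  → 0/8 unlike.
Row 3: @(3,0)–@(4,0)= @(3,0)–@(4,1)= @(3,2)–@(3,3)= @(3,2)–@(4,2)= @(3,2)–@(4,3)= @(3,2)–@(4,1)= @(3,3)–@(4,3)= @(3,3)–@(4,2)=  → 0/8 unlike.
Row 4: @(4,0)–@(4,1)= @(4,1)–@(4,2)= @(4,2)–@(4,3)=  → 0/3 unlike.
Total adjacent occupied pairs: 43; unlike-type pairs: 5.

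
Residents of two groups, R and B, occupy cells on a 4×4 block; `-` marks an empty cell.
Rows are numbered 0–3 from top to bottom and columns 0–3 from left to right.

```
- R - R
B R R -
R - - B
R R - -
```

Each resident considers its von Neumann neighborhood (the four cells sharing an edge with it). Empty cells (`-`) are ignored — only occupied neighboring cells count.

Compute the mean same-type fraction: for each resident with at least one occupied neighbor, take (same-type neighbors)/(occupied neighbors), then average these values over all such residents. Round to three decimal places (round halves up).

0.738

Row 0: (0,1)R 1/1 · (0,3)R — no occupied neighbors
Row 1: (1,0)B 0/2 · (1,1)R 2/3 · (1,2)R 1/1
Row 2: (2,0)R 1/2 · (2,3)B — no occupied neighbors
Row 3: (3,0)R 2/2 · (3,1)R 1/1
Sum over 7 residents: 1/1 + 0/2 + 2/3 + 1/1 + 1/2 + 2/2 + 1/1 = 31/6; mean = 31/6 ÷ 7 = 31/42 = 0.738095… → 0.738.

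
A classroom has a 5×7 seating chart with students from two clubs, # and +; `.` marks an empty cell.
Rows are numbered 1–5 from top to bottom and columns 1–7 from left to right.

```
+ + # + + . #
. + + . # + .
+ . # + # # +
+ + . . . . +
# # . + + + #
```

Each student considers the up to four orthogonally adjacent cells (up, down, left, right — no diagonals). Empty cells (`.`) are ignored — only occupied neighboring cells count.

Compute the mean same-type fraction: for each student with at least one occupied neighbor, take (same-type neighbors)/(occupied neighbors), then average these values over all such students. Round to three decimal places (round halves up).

(1,1)+ 1/1
(1,2)+ 2/3
(1,3)# 0/3
(1,4)+ 1/2
(1,5)+ 1/2
(1,7)# — no occupied neighbors
(2,2)+ 2/2
(2,3)+ 1/3
(2,5)# 1/3
(2,6)+ 0/2
(3,1)+ 1/1
(3,3)# 0/2
(3,4)+ 0/2
(3,5)# 2/3
(3,6)# 1/3
(3,7)+ 1/2
(4,1)+ 2/3
(4,2)+ 1/2
(4,7)+ 1/2
(5,1)# 1/2
(5,2)# 1/2
(5,4)+ 1/1
(5,5)+ 2/2
(5,6)+ 1/2
(5,7)# 0/2
Sum over 24 students: 1/1 + 2/3 + 0/3 + 1/2 + 1/2 + 2/2 + 1/3 + 1/3 + 0/2 + 1/1 + 0/2 + 0/2 + 2/3 + 1/3 + 1/2 + 2/3 + 1/2 + 1/2 + 1/2 + 1/2 + 1/1 + 2/2 + 1/2 + 0/2 = 12; mean = 12 ÷ 24 = 1/2 = 0.5 → 0.500.

0.500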